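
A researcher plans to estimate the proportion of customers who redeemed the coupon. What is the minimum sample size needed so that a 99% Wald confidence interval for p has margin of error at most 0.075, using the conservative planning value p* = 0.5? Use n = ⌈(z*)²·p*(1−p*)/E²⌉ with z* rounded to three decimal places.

The 99% critical value is z* = 2.576.
p*(1−p*) = 0.2500.
Required n before rounding: 6.635776 × 0.2500 / 0.075² = 294.923.
Rounding up, n = 295.

n = 295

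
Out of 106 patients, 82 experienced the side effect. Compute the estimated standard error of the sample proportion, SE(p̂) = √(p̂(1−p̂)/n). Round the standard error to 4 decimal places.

SE = 0.0406

Sample proportion p̂ = 82/106 = 0.77358.
p̂(1−p̂) = 0.77358·0.22642 = 0.175154.
SE = √(0.175154/106) = √0.001652396 = 0.0406.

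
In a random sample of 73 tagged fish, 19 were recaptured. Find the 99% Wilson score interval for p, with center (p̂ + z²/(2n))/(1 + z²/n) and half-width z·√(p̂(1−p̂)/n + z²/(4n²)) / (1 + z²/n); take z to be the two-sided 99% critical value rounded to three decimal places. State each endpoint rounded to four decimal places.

(0.1520, 0.4085)

Here p̂ = 19/73 = 0.26027 and z = 2.576 (z² = 6.635776).
Denominator 1 + z²/n = 1 + 6.635776/73 = 1.090901.
Adjusted center: (0.26027 + z²/(2n))/1.090901 = 0.28025.
Radicand: p̂(1−p̂)/n + z²/(4n²) = 0.002637417 + 0.000311305 = 0.002948722.
Half-width = z·√(radicand)/denom = 2.576·0.054302/1.090901 = 0.12823.
So the interval runs from 0.1520 to 0.4085.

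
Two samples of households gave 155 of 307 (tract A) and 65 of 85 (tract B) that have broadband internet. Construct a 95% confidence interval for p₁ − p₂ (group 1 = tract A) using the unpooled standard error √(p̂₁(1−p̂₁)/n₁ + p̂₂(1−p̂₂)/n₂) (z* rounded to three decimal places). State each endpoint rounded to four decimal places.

p̂₁ = 155/307 = 0.50489, p̂₂ = 65/85 = 0.76471; p̂₁ − p̂₂ = -0.25982.
Unpooled SE = √(p̂₁(1−p̂₁)/n₁ + p̂₂(1−p̂₂)/n₂) = √(0.000814254 + 0.002116833) = 0.054140.
z* = 1.960 at the 95% level. Margin = 1.960·0.054140 = 0.10611.
Interval: -0.25982 ± 0.10611 → (-0.3659, -0.1537).

(-0.3659, -0.1537)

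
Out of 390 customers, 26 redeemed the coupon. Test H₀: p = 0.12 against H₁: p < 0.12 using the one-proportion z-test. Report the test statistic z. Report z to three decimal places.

z = -3.241

The sample proportion is 26/390 = 0.06667.
Null standard error: √(0.12·0.88/390) = √0.000270769 = 0.016455.
z = (p̂ − p₀)/SE = (0.06667 − 0.12)/0.016455 = -3.241.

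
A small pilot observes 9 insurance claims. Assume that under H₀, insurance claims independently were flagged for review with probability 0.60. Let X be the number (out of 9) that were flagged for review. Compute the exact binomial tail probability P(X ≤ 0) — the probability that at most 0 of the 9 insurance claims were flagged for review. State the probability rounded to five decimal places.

P = 0.00026

X ~ Binomial(n=9, p=0.60).
P(X ≤ 0) = C(9,0)·0.60^0·0.40^9.
= 0.000262 = 0.00026.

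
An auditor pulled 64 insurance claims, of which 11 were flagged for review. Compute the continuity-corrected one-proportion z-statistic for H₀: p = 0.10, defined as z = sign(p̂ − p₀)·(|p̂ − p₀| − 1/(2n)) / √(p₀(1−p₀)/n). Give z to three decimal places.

z = 1.708

The sample proportion is 11/64 = 0.17188. p̂ − p₀ = 0.071875.
1/(2n) = 0.007812.
Corrected numerator: |0.071875| − 0.007812 = 0.064063.
SE₀ = √(0.10·0.90/64) = 0.037500.
z = +0.064063/0.037500 = 1.708.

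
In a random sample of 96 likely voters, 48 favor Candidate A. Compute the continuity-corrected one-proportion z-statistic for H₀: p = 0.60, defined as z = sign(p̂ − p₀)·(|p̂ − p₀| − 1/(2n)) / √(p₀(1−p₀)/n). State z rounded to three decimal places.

z = -1.896

Sample proportion p̂ = 48/96 = 0.50000. p̂ − p₀ = -0.100000.
Continuity correction 1/(2n) = 1/192 = 0.005208.
Corrected numerator: |-0.100000| − 0.005208 = 0.094792.
SE₀ = √(0.60·0.40/96) = 0.050000.
z = (−)0.094792/0.050000 = -1.896.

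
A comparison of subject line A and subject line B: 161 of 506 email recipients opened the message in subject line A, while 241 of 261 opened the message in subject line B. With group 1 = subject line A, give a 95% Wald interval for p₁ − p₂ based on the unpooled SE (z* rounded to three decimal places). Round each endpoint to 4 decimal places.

(-0.6570, -0.5533)

p̂₁ = 161/506 = 0.31818, p̂₂ = 241/261 = 0.92337; p̂₁ − p̂₂ = -0.60519.
SE = √(0.000428739 + 0.000271098) = √0.000699837 = 0.026454.
z* = 1.960 at the 95% level. Margin of error = 0.05185.
So the interval runs from -0.6570 to -0.5533.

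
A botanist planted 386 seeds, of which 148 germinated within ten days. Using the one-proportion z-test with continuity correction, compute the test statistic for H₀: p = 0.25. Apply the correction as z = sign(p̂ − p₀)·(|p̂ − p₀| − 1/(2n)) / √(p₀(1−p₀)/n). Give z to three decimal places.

With x = 148 successes in n = 386, p̂ = 0.38342. p̂ − p₀ = 0.133420.
Continuity correction 1/(2n) = 1/772 = 0.001295.
Corrected numerator: |0.133420| − 0.001295 = 0.132125.
SE₀ = √(0.25·0.75/386) = 0.022040.
z = (+)0.132125/0.022040 = 5.995.

z = 5.995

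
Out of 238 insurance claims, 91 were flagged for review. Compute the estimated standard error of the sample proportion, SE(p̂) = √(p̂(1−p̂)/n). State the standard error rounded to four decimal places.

Sample proportion p̂ = 91/238 = 0.38235.
p̂(1−p̂) = 0.236158.
Dividing by n and taking the root: √0.000992261 = 0.0315.

SE = 0.0315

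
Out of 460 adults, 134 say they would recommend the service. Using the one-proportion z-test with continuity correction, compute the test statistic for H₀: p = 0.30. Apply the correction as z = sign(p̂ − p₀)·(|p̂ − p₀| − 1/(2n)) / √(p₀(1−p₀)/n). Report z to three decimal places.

With x = 134 successes in n = 460, p̂ = 0.29130. p̂ − p₀ = -0.008696.
Continuity correction 1/(2n) = 1/920 = 0.001087.
Corrected numerator: |-0.008696| − 0.001087 = 0.007609.
Null standard error: √(0.30·0.70/460) = √0.000456522 = 0.021366.
z = (−)0.007609/0.021366 = -0.356.

z = -0.356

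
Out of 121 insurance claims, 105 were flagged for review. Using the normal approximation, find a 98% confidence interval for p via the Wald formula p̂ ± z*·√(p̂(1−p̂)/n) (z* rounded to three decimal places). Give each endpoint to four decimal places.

With x = 105 successes in n = 121, p̂ = 0.86777.
SE = √(p̂(1−p̂)/n) = √(0.114746/121) = 0.030795.
The 98% critical value is z* = 2.326.
Margin of error: 2.326 × 0.030795 = 0.07163.
CI: 0.86777 ± 0.07163 = (0.7961, 0.9394).

(0.7961, 0.9394)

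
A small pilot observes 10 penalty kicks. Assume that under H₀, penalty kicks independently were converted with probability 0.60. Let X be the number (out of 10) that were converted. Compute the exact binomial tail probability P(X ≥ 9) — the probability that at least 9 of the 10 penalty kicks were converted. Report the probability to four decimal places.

X is binomial with n = 10 and p = 0.60.
P(X ≥ 9) = C(10,9)·0.60^9·0.40^1 + C(10,10)·0.60^10·0.40^0.
= 0.040311 + 0.006047 = 0.0464.

P = 0.0464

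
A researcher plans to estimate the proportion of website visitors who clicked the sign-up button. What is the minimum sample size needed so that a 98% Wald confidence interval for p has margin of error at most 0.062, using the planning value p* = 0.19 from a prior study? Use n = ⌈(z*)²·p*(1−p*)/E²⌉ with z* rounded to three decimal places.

n = 217

For 98% confidence, z* = 2.326.
p*(1−p*) = 0.19·0.81 = 0.1539.
(z*)²·p*(1−p*)/E² = 5.410276·0.1539/0.003844 = 216.608.
⌈216.608⌉ = 217.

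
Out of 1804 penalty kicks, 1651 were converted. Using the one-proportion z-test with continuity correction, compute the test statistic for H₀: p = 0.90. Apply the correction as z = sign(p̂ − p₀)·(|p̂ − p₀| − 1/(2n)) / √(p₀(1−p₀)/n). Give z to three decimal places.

z = 2.111

The sample proportion is 1651/1804 = 0.91519. p̂ − p₀ = 0.015188.
Continuity correction 1/(2n) = 1/3608 = 0.000277.
Corrected numerator: |0.015188| − 0.000277 = 0.014911.
SE₀ = √(0.90·0.10/1804) = 0.007063.
z = +0.014911/0.007063 = 2.111.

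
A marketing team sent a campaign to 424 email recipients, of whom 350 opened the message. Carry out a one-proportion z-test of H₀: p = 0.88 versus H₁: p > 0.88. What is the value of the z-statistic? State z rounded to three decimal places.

z = -3.455

p̂ = 350/424 = 0.82547.
Under H₀, SE = √(p₀(1−p₀)/n) = √(0.88·0.12/424) = √0.000249057 = 0.015782.
z = (0.82547 − 0.88)/0.015782 = -0.05453/0.015782 = -3.455.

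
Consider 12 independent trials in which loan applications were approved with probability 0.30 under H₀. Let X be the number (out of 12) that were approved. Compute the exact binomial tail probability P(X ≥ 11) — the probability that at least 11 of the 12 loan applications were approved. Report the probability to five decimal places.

P = 0.00002

X ~ Binomial(n=12, p=0.30).
P(X ≥ 11) = C(12,11)·0.30^11·0.70^1 + C(12,12)·0.30^12·0.70^0.
= 0.000015 + 0.000001 = 0.00002.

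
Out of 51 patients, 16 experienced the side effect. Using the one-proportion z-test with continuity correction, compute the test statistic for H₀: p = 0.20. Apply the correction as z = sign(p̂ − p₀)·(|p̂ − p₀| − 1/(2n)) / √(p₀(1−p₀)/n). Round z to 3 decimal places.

Sample proportion p̂ = 16/51 = 0.31373. p̂ − p₀ = 0.113725.
Continuity correction 1/(2n) = 1/102 = 0.009804.
Corrected numerator: |0.113725| − 0.009804 = 0.103921.
Null standard error: √(0.20·0.80/51) = √0.003137255 = 0.056011.
z = (+)0.103921/0.056011 = 1.855.

z = 1.855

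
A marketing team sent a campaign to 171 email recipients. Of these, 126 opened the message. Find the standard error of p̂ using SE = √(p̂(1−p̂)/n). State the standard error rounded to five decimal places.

p̂ = 126/171 = 0.73684.
p̂(1−p̂) = 0.73684·0.26316 = 0.193907.
SE = √(0.193907/171) = √0.001133959 = 0.03367.

SE = 0.03367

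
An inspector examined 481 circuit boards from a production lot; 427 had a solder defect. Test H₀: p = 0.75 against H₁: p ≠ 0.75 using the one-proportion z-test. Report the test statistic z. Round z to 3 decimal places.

p̂ = 427/481 = 0.88773.
SE₀ = √(0.75·0.25/481) = 0.019744.
z = (0.88773 − 0.75)/0.019744 = 0.13773/0.019744 = 6.976.

z = 6.976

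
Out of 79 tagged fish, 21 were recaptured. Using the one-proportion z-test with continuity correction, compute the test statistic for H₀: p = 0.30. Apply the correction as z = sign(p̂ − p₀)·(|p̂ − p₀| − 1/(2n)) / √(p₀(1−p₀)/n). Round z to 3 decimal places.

p̂ = 21/79 = 0.26582. p̂ − p₀ = -0.034177.
1/(2n) = 0.006329.
Corrected numerator: |-0.034177| − 0.006329 = 0.027848.
Null standard error: √(0.30·0.70/79) = √0.002658228 = 0.051558.
z = (−)0.027848/0.051558 = -0.540.

z = -0.540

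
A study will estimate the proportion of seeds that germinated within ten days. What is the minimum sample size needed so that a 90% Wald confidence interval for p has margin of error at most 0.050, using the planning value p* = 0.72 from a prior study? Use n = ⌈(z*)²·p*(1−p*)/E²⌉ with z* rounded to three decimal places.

n = 219

The 90% critical value is z* = 1.645.
p*(1−p*) = 0.2016.
Required n before rounding: 2.706025 × 0.2016 / 0.050² = 218.214.
⌈218.214⌉ = 219.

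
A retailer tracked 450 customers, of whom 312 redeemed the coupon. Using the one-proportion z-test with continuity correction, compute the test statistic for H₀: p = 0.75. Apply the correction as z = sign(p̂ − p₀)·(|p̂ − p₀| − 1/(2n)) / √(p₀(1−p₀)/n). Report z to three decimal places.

Sample proportion p̂ = 312/450 = 0.69333. p̂ − p₀ = -0.056667.
1/(2n) = 0.001111.
Corrected numerator: |-0.056667| − 0.001111 = 0.055556.
SE₀ = √(0.75·0.25/450) = 0.020412.
z = −0.055556/0.020412 = -2.722.

z = -2.722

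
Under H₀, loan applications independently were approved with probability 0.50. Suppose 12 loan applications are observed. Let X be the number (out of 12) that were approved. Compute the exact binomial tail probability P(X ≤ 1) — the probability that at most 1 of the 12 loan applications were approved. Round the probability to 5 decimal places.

P = 0.00317

X ~ Binomial(n=12, p=0.50).
P(X ≤ 1) = C(12,0)·0.50^0·0.50^12 + C(12,1)·0.50^1·0.50^11.
= 0.000244 + 0.002930 = 0.00317.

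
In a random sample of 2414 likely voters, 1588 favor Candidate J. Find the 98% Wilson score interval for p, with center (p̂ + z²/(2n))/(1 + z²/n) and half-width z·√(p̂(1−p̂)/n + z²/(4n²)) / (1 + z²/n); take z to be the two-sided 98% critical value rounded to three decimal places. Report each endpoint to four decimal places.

(0.6350, 0.6799)

Here p̂ = 1588/2414 = 0.65783 and z = 2.326 (z² = 5.410276).
1 + z²/n = 1.002241.
Adjusted center: (0.65783 + z²/(2n))/1.002241 = 0.65748.
Radicand: p̂(1−p̂)/n + z²/(4n²) = 0.000093244 + 0.000000232 = 0.000093476.
Half-width = 2.326·√0.000093476/1.002241 = 0.02244.
Interval: 0.65748 ± 0.02244 → (0.6350, 0.6799).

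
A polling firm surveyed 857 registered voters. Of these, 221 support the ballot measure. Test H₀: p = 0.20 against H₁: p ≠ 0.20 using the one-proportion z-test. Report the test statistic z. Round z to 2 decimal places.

z = 4.24

The sample proportion is 221/857 = 0.25788.
Null standard error: √(0.20·0.80/857) = √0.000186698 = 0.013664.
z = (p̂ − p₀)/SE = (0.25788 − 0.20)/0.013664 = 4.24.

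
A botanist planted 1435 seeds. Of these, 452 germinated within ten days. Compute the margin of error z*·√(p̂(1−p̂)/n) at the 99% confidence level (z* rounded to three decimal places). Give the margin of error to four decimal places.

ME = 0.0316

p̂ = 452/1435 = 0.31498.
SE = √(p̂(1−p̂)/n) = √(0.215769/1435) = 0.012262.
The 99% critical value is z* = 2.576.
Margin of error = z*·SE = 2.576 × 0.012262 = 0.0316.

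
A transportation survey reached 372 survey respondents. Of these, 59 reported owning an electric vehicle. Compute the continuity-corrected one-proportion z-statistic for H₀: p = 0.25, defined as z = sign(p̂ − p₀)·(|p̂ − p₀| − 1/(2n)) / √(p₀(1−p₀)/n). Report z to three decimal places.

z = -4.011

p̂ = 59/372 = 0.15860. p̂ − p₀ = -0.091398.
Continuity correction 1/(2n) = 1/744 = 0.001344.
Corrected numerator: |-0.091398| − 0.001344 = 0.090054.
Under H₀, SE = √(p₀(1−p₀)/n) = √(0.25·0.75/372) = √0.000504032 = 0.022451.
z = −0.090054/0.022451 = -4.011.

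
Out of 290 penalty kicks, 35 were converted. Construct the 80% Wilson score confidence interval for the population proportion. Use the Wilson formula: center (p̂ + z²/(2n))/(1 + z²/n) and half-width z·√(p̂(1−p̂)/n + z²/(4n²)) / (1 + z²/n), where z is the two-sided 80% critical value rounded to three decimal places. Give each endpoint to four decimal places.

(0.0983, 0.1474)

Here p̂ = 35/290 = 0.12069 and z = 1.282 (z² = 1.643524).
1 + z²/n = 1.005667.
Adjusted center: (0.12069 + z²/(2n))/1.005667 = 0.12283.
Radicand: p̂(1−p̂)/n + z²/(4n²) = 0.000365944 + 0.000004886 = 0.000370830.
Half-width = 1.282·√0.000370830/1.005667 = 0.02455.
Interval: 0.12283 ± 0.02455 → (0.0983, 0.1474).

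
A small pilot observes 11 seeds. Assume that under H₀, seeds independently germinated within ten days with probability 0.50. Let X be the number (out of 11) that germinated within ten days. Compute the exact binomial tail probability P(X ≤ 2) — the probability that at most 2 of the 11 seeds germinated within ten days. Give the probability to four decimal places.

P = 0.0327

X ~ Binomial(n=11, p=0.50).
P(X ≤ 2) = C(11,0)·0.50^0·0.50^11 + C(11,1)·0.50^1·0.50^10 + C(11,2)·0.50^2·0.50^9.
= 0.000488 + 0.005371 + 0.026855 = 0.0327.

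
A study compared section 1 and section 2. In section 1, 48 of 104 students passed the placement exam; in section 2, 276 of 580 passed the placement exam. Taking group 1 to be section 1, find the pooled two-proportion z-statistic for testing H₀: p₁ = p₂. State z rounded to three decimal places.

z = -0.269

p̂₁ = 48/104 = 0.46154, p̂₂ = 276/580 = 0.47586.
Pooled p̂ = (48+276)/(104+580) = 324/684 = 0.47368.
Pooled SE = √[0.2493075·0.01133952] ≈ 0.053170.
z = (p̂₁ − p̂₂)/SE = (0.46154 − 0.47586)/0.053170 = -0.01432/0.053170 = -0.269.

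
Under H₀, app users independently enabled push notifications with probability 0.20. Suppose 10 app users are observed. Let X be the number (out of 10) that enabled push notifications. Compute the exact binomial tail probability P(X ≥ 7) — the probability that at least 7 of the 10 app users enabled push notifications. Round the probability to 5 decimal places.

P = 0.00086

X ~ Binomial(n=10, p=0.20).
P(X ≥ 7) = C(10,7)·0.20^7·0.80^3 + C(10,8)·0.20^8·0.80^2 + C(10,9)·0.20^9·0.80^1 + C(10,10)·0.20^10·0.80^0.
= 0.000786 + 0.000074 + 0.000004 + 0.000000 = 0.00086.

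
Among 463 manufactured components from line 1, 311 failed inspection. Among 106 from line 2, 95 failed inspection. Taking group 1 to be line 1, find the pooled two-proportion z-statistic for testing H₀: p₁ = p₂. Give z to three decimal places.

p̂₁ = 311/463 = 0.67171, p̂₂ = 95/106 = 0.89623.
Pooled p̂ = (311+95)/(463+106) = 406/569 = 0.71353.
Pooled SE = √[0.2044039·0.01159379] ≈ 0.048681.
z = (p̂₁ − p̂₂)/SE = (0.67171 − 0.89623)/0.048681 = -0.22452/0.048681 = -4.612.

z = -4.612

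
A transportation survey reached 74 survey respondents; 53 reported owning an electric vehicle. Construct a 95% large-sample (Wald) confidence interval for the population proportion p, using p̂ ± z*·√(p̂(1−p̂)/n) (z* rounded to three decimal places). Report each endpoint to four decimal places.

(0.6135, 0.8189)

With x = 53 successes in n = 74, p̂ = 0.71622.
Standard error of p̂: √(0.203251/74) = √0.002746629 = 0.052408.
For 95% confidence, z* = 1.960.
Margin of error: 1.960 × 0.052408 = 0.10272.
CI: 0.71622 ± 0.10272 = (0.6135, 0.8189).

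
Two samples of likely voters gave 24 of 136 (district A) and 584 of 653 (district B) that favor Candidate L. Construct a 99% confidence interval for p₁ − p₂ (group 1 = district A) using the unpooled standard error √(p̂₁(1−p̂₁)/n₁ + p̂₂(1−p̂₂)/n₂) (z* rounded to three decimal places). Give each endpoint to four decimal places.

p̂₁ = 24/136 = 0.17647, p̂₂ = 584/653 = 0.89433; p̂₁ − p̂₂ = -0.71786.
Unpooled SE = √(p̂₁(1−p̂₁)/n₁ + p̂₂(1−p̂₂)/n₂) = √(0.001068594 + 0.000144718) = 0.034833.
The 99% critical value is z* = 2.576. Margin = 2.576·0.034833 = 0.08973.
Interval: -0.71786 ± 0.08973 → (-0.8076, -0.6281).

(-0.8076, -0.6281)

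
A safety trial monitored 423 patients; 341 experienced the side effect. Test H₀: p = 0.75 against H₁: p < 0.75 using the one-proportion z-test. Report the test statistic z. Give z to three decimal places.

z = 2.667

The sample proportion is 341/423 = 0.80615.
Under H₀, SE = √(p₀(1−p₀)/n) = √(0.75·0.25/423) = √0.000443262 = 0.021054.
z = (0.80615 − 0.75)/0.021054 = 0.05615/0.021054 = 2.667.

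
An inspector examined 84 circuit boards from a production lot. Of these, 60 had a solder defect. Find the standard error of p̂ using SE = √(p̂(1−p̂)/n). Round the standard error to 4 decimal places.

p̂ = 60/84 = 0.71429.
p̂(1−p̂) = 0.204080.
Dividing by n and taking the root: √0.002429524 = 0.0493.

SE = 0.0493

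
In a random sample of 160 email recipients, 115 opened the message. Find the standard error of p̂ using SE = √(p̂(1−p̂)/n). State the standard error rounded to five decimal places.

SE = 0.03554

The sample proportion is 115/160 = 0.71875.
p̂(1−p̂) = 0.202148.
SE = √(0.202148/160) = 0.03554.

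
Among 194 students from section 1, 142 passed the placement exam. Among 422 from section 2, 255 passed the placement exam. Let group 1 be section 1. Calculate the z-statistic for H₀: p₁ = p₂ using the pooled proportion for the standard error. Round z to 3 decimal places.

z = 3.075

p̂₁ = 142/194 = 0.73196, p̂₂ = 255/422 = 0.60427.
Pooling: p̂ = 397/616 = 0.64448.
Pooled SE = √[0.2291254·0.00752431] ≈ 0.041521.
z = (p̂₁ − p̂₂)/SE = (0.73196 − 0.60427)/0.041521 = 0.12769/0.041521 = 3.075.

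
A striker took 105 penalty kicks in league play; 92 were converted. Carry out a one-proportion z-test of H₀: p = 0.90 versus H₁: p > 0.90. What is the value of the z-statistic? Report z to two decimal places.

z = -0.81

Sample proportion p̂ = 92/105 = 0.87619.
SE₀ = √(0.90·0.10/105) = 0.029277.
Test statistic: z = -0.02381/0.029277 = -0.81.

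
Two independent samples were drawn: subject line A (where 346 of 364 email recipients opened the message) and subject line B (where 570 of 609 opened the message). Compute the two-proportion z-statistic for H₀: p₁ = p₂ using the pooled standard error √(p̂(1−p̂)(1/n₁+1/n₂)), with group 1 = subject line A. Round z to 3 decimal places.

z = 0.938

p̂₁ = 346/364 = 0.95055, p̂₂ = 570/609 = 0.93596.
Pooled p̂ = (346+570)/(364+609) = 916/973 = 0.94142.
SE = √[p̂(1−p̂)(1/n₁+1/n₂)] = √[0.94142·0.05858·(1/364+1/609)] ≈ 0.015559.
z = 0.01459/0.015559 = 0.938.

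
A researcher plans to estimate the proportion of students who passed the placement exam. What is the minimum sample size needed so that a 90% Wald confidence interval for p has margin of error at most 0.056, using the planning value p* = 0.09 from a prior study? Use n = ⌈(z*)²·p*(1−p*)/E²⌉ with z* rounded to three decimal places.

n = 71

For 90% confidence, z* = 1.645.
p*(1−p*) = 0.0819.
Required n before rounding: 2.706025 × 0.0819 / 0.056² = 70.671.
Rounding up, n = 71.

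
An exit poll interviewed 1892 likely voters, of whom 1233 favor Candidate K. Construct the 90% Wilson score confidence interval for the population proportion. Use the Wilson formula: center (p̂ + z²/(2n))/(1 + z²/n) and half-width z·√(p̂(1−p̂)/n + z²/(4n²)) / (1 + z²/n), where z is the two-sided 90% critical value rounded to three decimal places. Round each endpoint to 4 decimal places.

p̂ = 1233/1892 = 0.65169; z = 1.645, so z² = 2.706025.
1 + z²/n = 1.001430.
Center = (0.65169 + 0.000715)/1.001430 = 0.65147.
Radicand: p̂(1−p̂)/n + z²/(4n²) = 0.000119973 + 0.000000189 = 0.000120162.
Half-width = 1.645·√0.000120162/1.001430 = 0.01801.
Interval: 0.65147 ± 0.01801 → (0.6335, 0.6695).

(0.6335, 0.6695)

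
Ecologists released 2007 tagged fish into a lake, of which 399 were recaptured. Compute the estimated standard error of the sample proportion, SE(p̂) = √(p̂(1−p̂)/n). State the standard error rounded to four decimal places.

SE = 0.0089

With x = 399 successes in n = 2007, p̂ = 0.19880.
p̂(1−p̂) = 0.19880·0.80120 = 0.159279.
Dividing by n and taking the root: √0.000079362 = 0.0089.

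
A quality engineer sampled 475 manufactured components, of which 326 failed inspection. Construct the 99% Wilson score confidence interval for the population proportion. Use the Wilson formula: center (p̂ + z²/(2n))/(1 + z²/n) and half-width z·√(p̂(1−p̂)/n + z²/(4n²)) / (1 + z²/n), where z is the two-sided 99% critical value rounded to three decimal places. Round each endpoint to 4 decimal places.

Here p̂ = 326/475 = 0.68632 and z = 2.576 (z² = 6.635776).
Denominator 1 + z²/n = 1 + 6.635776/475 = 1.013970.
Adjusted center: (0.68632 + z²/(2n))/1.013970 = 0.68375.
Radicand: p̂(1−p̂)/n + z²/(4n²) = 0.000453235 + 0.000007353 = 0.000460588.
Half-width = 2.576·√0.000460588/1.013970 = 0.05452.
CI: 0.68375 ± 0.05452 = (0.6292, 0.7383).

(0.6292, 0.7383)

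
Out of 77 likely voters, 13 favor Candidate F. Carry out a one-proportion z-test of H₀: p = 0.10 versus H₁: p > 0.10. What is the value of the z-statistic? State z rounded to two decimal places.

z = 2.01

The sample proportion is 13/77 = 0.16883.
Under H₀, SE = √(p₀(1−p₀)/n) = √(0.10·0.90/77) = √0.001168831 = 0.034188.
Test statistic: z = 0.06883/0.034188 = 2.01.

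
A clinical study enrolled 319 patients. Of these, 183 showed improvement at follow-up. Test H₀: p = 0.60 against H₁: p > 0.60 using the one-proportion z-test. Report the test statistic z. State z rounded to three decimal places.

p̂ = 183/319 = 0.57367.
SE₀ = √(0.60·0.40/319) = 0.027429.
z = (p̂ − p₀)/SE = (0.57367 − 0.60)/0.027429 = -0.960.

z = -0.960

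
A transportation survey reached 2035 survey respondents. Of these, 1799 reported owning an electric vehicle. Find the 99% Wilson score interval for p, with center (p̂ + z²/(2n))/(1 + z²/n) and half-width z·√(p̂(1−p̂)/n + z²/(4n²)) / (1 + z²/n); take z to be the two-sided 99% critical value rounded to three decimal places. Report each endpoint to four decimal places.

Here p̂ = 1799/2035 = 0.88403 and z = 2.576 (z² = 6.635776).
Denominator 1 + z²/n = 1 + 6.635776/2035 = 1.003261.
Adjusted center: (0.88403 + z²/(2n))/1.003261 = 0.88278.
Radicand: p̂(1−p̂)/n + z²/(4n²) = 0.000050379 + 0.000000401 = 0.000050780.
Half-width = 2.576·√0.000050780/1.003261 = 0.01830.
Interval: 0.88278 ± 0.01830 → (0.8645, 0.9011).

(0.8645, 0.9011)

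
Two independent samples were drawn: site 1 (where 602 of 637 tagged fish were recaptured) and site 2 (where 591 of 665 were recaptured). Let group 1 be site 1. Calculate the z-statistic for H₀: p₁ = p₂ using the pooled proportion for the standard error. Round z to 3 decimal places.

z = 3.669

p̂₁ = 602/637 = 0.94505, p̂₂ = 591/665 = 0.88872.
Pooling: p̂ = 1193/1302 = 0.91628.
SE = √[p̂(1−p̂)(1/n₁+1/n₂)] = √[0.91628·0.08372·(1/637+1/665)] ≈ 0.015355.
z = 0.05633/0.015355 = 3.669.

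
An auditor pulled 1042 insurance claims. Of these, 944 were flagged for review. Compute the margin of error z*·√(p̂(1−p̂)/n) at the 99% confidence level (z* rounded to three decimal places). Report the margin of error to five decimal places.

Sample proportion p̂ = 944/1042 = 0.90595.
SE = √(p̂(1−p̂)/n) = √(0.085205/1042) = 0.009043.
z* = 2.576 at the 99% level.
So ME = 0.02329.

ME = 0.02329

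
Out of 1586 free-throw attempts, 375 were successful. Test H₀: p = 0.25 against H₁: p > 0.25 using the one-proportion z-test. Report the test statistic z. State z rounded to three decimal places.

The sample proportion is 375/1586 = 0.23644.
SE₀ = √(0.25·0.75/1586) = 0.010873.
z = (0.23644 − 0.25)/0.010873 = -0.01356/0.010873 = -1.247.

z = -1.247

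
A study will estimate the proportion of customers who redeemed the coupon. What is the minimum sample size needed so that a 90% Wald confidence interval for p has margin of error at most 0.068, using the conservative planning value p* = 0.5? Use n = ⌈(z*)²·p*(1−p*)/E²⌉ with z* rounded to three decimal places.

n = 147

For 90% confidence, z* = 1.645.
p*(1−p*) = 0.50·0.50 = 0.2500.
(z*)²·p*(1−p*)/E² = 2.706025·0.2500/0.004624 = 146.303.
Rounding up, n = 147.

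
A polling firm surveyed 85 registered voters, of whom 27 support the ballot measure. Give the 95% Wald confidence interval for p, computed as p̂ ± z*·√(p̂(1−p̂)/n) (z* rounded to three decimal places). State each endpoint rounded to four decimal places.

The sample proportion is 27/85 = 0.31765.
SE = √(p̂(1−p̂)/n) = √(0.216747/85) = 0.050497.
The 95% critical value is z* = 1.960.
Margin of error: 1.960 × 0.050497 = 0.09897.
Interval: 0.31765 ± 0.09897 → (0.2187, 0.4166).

(0.2187, 0.4166)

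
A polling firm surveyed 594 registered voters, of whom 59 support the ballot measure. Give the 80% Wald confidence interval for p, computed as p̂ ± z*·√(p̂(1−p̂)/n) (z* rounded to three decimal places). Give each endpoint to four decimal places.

(0.0836, 0.1151)

Sample proportion p̂ = 59/594 = 0.09933.
SE = √(p̂(1−p̂)/n) = √(0.089461/594) = 0.012272.
The 80% critical value is z* = 1.282.
Margin = 1.282·0.012272 = 0.01573.
CI: 0.09933 ± 0.01573 = (0.0836, 0.1151).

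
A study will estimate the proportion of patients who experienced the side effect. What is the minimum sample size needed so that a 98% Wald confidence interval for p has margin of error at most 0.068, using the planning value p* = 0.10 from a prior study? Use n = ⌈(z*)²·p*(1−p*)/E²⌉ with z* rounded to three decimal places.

n = 106

z* = 2.326 at the 98% level.
p*(1−p*) = 0.0900.
Required n before rounding: 5.410276 × 0.0900 / 0.068² = 105.304.
Rounding up, n = 106.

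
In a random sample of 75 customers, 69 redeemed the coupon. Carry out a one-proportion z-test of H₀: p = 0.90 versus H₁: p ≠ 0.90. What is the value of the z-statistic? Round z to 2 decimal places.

z = 0.58

Sample proportion p̂ = 69/75 = 0.92000.
Null standard error: √(0.90·0.10/75) = √0.001200000 = 0.034641.
z = (0.92000 − 0.90)/0.034641 = 0.02000/0.034641 = 0.58.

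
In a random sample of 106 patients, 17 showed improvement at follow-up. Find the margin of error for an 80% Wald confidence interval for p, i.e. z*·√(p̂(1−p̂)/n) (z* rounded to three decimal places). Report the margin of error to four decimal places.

Sample proportion p̂ = 17/106 = 0.16038.
SE = √(p̂(1−p̂)/n) = √(0.134656/106) = 0.035642.
z* = 1.282 at the 80% level.
ME = 1.282·0.035642 = 0.0457.

ME = 0.0457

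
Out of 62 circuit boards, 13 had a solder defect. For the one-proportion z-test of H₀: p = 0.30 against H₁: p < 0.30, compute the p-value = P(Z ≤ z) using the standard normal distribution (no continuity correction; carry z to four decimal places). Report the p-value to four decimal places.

The sample proportion is 13/62 = 0.20968.
Under H₀, SE = √(p₀(1−p₀)/n) = √(0.30·0.70/62) = √0.003387097 = 0.058199.
z = (p̂ − p₀)/SE = (13/62 − 0.30)/0.058199 ≈ -1.5520.
p-value = P(Z ≤ z) with z = -1.5520 → 0.0603.

p-value = 0.0603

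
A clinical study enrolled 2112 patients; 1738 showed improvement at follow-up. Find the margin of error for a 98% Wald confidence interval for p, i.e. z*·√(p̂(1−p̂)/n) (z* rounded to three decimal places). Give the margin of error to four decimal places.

Sample proportion p̂ = 1738/2112 = 0.82292.
SE(p̂) = √(0.82292·0.17708/2112) = 0.008307.
z* = 2.326 at the 98% level.
Margin of error = z*·SE = 2.326 × 0.008307 = 0.0193.

ME = 0.0193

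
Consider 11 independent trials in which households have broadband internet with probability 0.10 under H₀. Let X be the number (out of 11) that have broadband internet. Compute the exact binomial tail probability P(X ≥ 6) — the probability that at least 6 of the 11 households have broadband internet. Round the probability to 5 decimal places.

X is binomial with n = 11 and p = 0.10.
P(X ≥ 6) = Σ_{j=6}^{11} C(11,j)·0.10^j·0.90^{11−j}.
= 0.000273 + 0.000022 + 0.000001 + 0.000000 + 0.000000 + 0.000000 = 0.00030.

P = 0.00030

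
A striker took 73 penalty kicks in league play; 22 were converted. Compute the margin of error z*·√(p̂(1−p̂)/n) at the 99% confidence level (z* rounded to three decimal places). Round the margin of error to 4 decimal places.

p̂ = 22/73 = 0.30137.
SE = √(p̂(1−p̂)/n) = √(0.210546/73) = 0.053705.
z* = 2.576 at the 99% level.
So ME = 0.1383.

ME = 0.1383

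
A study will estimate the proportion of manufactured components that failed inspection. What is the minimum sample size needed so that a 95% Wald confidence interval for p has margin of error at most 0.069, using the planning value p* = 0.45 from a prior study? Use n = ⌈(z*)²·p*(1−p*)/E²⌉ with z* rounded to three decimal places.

For 95% confidence, z* = 1.960.
p*(1−p*) = 0.45·0.55 = 0.2475.
Required n before rounding: 3.841600 × 0.2475 / 0.069² = 199.705.
Rounding up, n = 200.

n = 200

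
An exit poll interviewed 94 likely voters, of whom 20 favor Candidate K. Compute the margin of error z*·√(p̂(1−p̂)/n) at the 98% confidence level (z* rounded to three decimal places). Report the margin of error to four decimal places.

ME = 0.0982

Sample proportion p̂ = 20/94 = 0.21277.
SE = √(p̂(1−p̂)/n) = √(0.167497/94) = 0.042212.
The 98% critical value is z* = 2.326.
Margin of error = z*·SE = 2.326 × 0.042212 = 0.0982.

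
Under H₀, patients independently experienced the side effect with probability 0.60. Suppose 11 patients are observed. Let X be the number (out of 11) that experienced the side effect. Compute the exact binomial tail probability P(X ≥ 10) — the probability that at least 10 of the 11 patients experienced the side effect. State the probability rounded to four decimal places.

X is binomial with n = 11 and p = 0.60.
P(X ≥ 10) = C(11,10)·0.60^10·0.40^1 + C(11,11)·0.60^11·0.40^0.
= 0.026605 + 0.003628 = 0.0302.

P = 0.0302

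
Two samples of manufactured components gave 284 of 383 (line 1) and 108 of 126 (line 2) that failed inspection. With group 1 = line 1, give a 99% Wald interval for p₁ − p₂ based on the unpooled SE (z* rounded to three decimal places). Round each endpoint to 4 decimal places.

p̂₁ = 0.74151, p̂₂ = 0.85714, so the observed difference is -0.11563.
SE = √(0.000500446 + 0.000971817) = √0.001472263 = 0.038370.
For 99% confidence, z* = 2.576. Margin = 2.576·0.038370 = 0.09884.
So the interval runs from -0.2145 to -0.0168.

(-0.2145, -0.0168)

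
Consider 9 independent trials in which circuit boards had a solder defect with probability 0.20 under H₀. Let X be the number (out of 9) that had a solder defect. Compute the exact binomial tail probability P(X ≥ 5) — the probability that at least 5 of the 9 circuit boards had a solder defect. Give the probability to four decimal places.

P = 0.0196

X ~ Binomial(n=9, p=0.20).
P(X ≥ 5) = Σ_{j=5}^{9} C(9,j)·0.20^j·0.80^{9−j}.
= 0.016515 + 0.002753 + 0.000295 + 0.000018 + 0.000001 = 0.0196.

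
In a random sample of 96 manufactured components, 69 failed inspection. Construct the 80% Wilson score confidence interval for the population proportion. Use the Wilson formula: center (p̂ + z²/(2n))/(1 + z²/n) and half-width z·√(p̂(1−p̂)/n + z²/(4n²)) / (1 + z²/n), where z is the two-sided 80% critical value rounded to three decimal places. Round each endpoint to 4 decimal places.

(0.6566, 0.7735)

p̂ = 69/96 = 0.71875; z = 1.282, so z² = 1.643524.
1 + z²/n = 1.017120.
Adjusted center: (0.71875 + z²/(2n))/1.017120 = 0.71507.
Radicand: p̂(1−p̂)/n + z²/(4n²) = 0.002105713 + 0.000044583 = 0.002150296.
Half-width = 1.282·√0.002150296/1.017120 = 0.05845.
So the interval runs from 0.6566 to 0.7735.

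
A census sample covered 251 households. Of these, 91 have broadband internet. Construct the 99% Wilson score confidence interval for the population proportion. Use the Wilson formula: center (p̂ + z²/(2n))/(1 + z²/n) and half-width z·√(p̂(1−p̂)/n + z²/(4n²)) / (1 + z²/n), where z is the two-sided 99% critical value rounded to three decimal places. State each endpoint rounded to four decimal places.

p̂ = 91/251 = 0.36255; z = 2.576, so z² = 6.635776.
1 + z²/n = 1.026437.
Center = (0.36255 + 0.013219)/1.026437 = 0.36609.
Radicand: p̂(1−p̂)/n + z²/(4n²) = 0.000920747 + 0.000026332 = 0.000947079.
Half-width = z·√(radicand)/denom = 2.576·0.030775/1.026437 = 0.07723.
Interval: 0.36609 ± 0.07723 → (0.2889, 0.4433).

(0.2889, 0.4433)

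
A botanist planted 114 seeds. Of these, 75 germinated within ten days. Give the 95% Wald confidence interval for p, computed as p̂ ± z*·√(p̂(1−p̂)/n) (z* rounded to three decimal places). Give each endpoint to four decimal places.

(0.5708, 0.7450)

The sample proportion is 75/114 = 0.65789.
SE(p̂) = √(0.65789·0.34211/114) = 0.044433.
For 95% confidence, z* = 1.960.
Margin of error: 1.960 × 0.044433 = 0.08709.
Interval: 0.65789 ± 0.08709 → (0.5708, 0.7450).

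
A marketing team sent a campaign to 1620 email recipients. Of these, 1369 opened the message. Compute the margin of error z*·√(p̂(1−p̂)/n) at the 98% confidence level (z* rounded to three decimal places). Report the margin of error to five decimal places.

p̂ = 1369/1620 = 0.84506.
Standard error of p̂: √(0.130932/1620) = √0.000080822 = 0.008990.
For 98% confidence, z* = 2.326.
So ME = 0.02091.

ME = 0.02091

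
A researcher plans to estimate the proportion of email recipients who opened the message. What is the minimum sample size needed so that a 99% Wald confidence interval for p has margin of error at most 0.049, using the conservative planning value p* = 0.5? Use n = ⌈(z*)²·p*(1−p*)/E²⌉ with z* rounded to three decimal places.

n = 691

The 99% critical value is z* = 2.576.
p*(1−p*) = 0.50·0.50 = 0.2500.
(z*)²·p*(1−p*)/E² = 6.635776·0.2500/0.002401 = 690.939.
Rounding up, n = 691.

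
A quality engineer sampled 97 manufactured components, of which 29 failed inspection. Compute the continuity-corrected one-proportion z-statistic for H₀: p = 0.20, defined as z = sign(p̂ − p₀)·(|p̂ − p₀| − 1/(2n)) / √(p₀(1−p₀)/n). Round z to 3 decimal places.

z = 2.310

p̂ = 29/97 = 0.29897. p̂ − p₀ = 0.098969.
Continuity correction 1/(2n) = 1/194 = 0.005155.
Corrected numerator: |0.098969| − 0.005155 = 0.093814.
Under H₀, SE = √(p₀(1−p₀)/n) = √(0.20·0.80/97) = √0.001649485 = 0.040614.
z = (+)0.093814/0.040614 = 2.310.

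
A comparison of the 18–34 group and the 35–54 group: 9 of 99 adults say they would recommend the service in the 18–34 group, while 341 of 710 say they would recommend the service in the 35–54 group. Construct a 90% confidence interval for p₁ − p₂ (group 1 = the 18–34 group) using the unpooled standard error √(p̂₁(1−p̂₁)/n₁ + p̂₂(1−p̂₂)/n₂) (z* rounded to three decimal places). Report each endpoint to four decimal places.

p̂₁ = 9/99 = 0.09091, p̂₂ = 341/710 = 0.48028; p̂₁ − p̂₂ = -0.38937.
Unpooled SE = √(p̂₁(1−p̂₁)/n₁ + p̂₂(1−p̂₂)/n₂) = √(0.000834794 + 0.000351565) = 0.034444.
For 90% confidence, z* = 1.645. Margin of error = 0.05666.
CI: -0.38937 ± 0.05666 = (-0.4460, -0.3327).

(-0.4460, -0.3327)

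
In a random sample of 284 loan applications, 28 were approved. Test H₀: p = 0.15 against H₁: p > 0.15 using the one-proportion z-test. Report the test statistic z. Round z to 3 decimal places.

z = -2.426

Sample proportion p̂ = 28/284 = 0.09859.
SE₀ = √(0.15·0.85/284) = 0.021188.
Test statistic: z = -0.05141/0.021188 = -2.426.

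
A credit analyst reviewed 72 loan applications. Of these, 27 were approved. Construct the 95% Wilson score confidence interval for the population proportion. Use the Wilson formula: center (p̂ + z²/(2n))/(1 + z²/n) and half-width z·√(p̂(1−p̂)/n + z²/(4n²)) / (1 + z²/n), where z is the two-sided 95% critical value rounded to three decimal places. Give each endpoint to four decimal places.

(0.2722, 0.4905)

p̂ = 27/72 = 0.37500; z = 1.960, so z² = 3.841600.
1 + z²/n = 1.053356.
Center = (0.37500 + 0.026678)/1.053356 = 0.38133.
Radicand: p̂(1−p̂)/n + z²/(4n²) = 0.003255208 + 0.000185262 = 0.003440470.
Half-width = 1.960·√0.003440470/1.053356 = 0.10914.
CI: 0.38133 ± 0.10914 = (0.2722, 0.4905).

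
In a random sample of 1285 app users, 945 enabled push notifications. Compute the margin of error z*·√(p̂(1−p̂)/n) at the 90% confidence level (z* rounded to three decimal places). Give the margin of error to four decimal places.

Sample proportion p̂ = 945/1285 = 0.73541.
SE(p̂) = √(0.73541·0.26459/1285) = 0.012306.
For 90% confidence, z* = 1.645.
So ME = 0.0202.

ME = 0.0202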